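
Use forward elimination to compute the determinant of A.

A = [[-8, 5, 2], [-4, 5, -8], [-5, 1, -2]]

det(A) = 218

Forward elimination:
R2 <- R2 - (1/2)*R1:  [   0  5/2   -9 ]
R3 <- R3 - (5/8)*R1:  [     0  -17/8  -13/4 ]
R3 <- R3 - (-17/20)*R2:  [       0        0  -109/10 ]
Upper-triangular form:
[ -8    5        2 ]
[  0  5/2       -9 ]
[  0    0  -109/10 ]
det(A) = (-1)^0 * (-8) * (5/2) * (-109/10) = 218  (0 row swaps -> sign +1)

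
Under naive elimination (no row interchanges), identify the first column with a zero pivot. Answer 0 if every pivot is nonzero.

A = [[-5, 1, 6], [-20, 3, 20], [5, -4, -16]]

first zero-pivot column = 0

Naive forward elimination:
R2 <- R2 - (4)*R1:  [  0  -1  -4 ]
R3 <- R3 - (-1)*R1:  [   0   -3  -10 ]
R3 <- R3 - (3)*R2:  [ 0  0  2 ]
All pivots nonzero; naive elimination completes without hitting a zero pivot.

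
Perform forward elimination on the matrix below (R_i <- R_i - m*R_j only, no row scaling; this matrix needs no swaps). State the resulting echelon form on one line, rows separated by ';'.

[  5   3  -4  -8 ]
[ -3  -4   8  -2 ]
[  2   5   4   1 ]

REF = [5 3 -4 -8; 0 -11/5 28/5 -34/5; 0 0 168/11 -83/11]

Forward elimination:
R2 <- R2 - (-3/5)*R1:  [     0  -11/5   28/5  -34/5 ]
R3 <- R3 - (2/5)*R1:  [    0  19/5  28/5  21/5 ]
R3 <- R3 - (-19/11)*R2:  [      0       0  168/11  -83/11 ]
Row echelon form:
[ 5      3      -4      -8 ]
[ 0  -11/5    28/5   -34/5 ]
[ 0      0  168/11  -83/11 ]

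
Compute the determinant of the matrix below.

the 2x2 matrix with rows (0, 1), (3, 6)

Forward elimination:
R1 <-> R2   (pivot in column 1 was zero)
[ 3  6 ]
[ 0  1 ]
Upper-triangular form:
[ 3  6 ]
[ 0  1 ]
det(A) = (-1)^1 * (3) * (1) = -3  (1 row swap -> sign -1)

det(A) = -3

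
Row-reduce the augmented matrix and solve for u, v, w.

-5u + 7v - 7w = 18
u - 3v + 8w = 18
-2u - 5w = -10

Forward elimination on [A|b]:
R2 <- R2 - (-1/5)*R1:  [     0   -8/5   33/5  108/5 ]
R3 <- R3 - (2/5)*R1:  [     0  -14/5  -11/5  -86/5 ]
R3 <- R3 - (7/4)*R2:  [     0      0  -55/4    -55 ]
Row echelon form:
[ -5     7     -7  |     18 ]
[  0  -8/5   33/5  |  108/5 ]
[  0     0  -55/4  |    -55 ]
Back-substitution:
w = (-55) / (-55/4) = 4
v = (108/5 - (33/5)*(4)) / (-8/5) = 3
u = (18 - (7)*(3) - (-7)*(4)) / -5 = -5

(-5, 3, 4)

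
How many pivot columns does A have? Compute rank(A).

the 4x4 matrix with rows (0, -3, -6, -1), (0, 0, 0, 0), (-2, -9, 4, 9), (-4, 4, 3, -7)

Row reduction:
R1 <-> R3   (pivot in column 1 was zero)
[ -2  -9   4   9 ]
[  0   0   0   0 ]
[  0  -3  -6  -1 ]
[ -4   4   3  -7 ]
R4 <- R4 - (2)*R1:  [   0   22   -5  -25 ]
R2 <-> R3   (pivot in column 2 was zero)
[ -2  -9   4    9 ]
[  0  -3  -6   -1 ]
[  0   0   0    0 ]
[  0  22  -5  -25 ]
R4 <- R4 - (-22/3)*R2:  [     0      0    -49  -97/3 ]
R3 <-> R4   (pivot in column 3 was zero)
[ -2  -9    4      9 ]
[  0  -3   -6     -1 ]
[  0   0  -49  -97/3 ]
[  0   0    0      0 ]
Row echelon form:
[ -2  -9    4      9 ]
[  0  -3   -6     -1 ]
[  0   0  -49  -97/3 ]
[  0   0    0      0 ]
Nonzero rows / pivot columns: 3

rank(A) = 3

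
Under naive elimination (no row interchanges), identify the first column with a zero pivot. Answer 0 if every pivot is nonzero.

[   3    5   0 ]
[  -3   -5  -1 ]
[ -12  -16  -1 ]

first zero-pivot column = 2

Naive forward elimination:
R2 <- R2 - (-1)*R1:  [  0   0  -1 ]
R3 <- R3 - (-4)*R1:  [  0   4  -1 ]
Matrix at this point:
[ 3  5   0 ]
[ 0  0  -1 ]
[ 0  4  -1 ]
Pivot entry (2,2) is zero but row 3 has 4 in column 2 -> naive elimination stops; a row interchange (e.g. R2 <-> R3) would be required here.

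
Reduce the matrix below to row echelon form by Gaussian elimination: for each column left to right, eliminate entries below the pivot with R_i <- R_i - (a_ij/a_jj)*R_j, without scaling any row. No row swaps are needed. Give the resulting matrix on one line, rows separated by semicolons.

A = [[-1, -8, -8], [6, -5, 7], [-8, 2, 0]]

REF = [-1 -8 -8; 0 -53 -41; 0 0 686/53]

Forward elimination:
R2 <- R2 - (-6)*R1:  [   0  -53  -41 ]
R3 <- R3 - (8)*R1:  [  0  66  64 ]
R3 <- R3 - (-66/53)*R2:  [      0       0  686/53 ]
Row echelon form:
[ -1   -8      -8 ]
[  0  -53     -41 ]
[  0    0  686/53 ]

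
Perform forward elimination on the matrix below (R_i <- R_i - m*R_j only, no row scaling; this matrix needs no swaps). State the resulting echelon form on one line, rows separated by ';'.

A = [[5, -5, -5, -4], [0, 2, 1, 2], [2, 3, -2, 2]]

REF = [5 -5 -5 -4; 0 2 1 2; 0 0 -5/2 -7/5]

Forward elimination:
R3 <- R3 - (2/5)*R1:  [    0     5     0  18/5 ]
R3 <- R3 - (5/2)*R2:  [    0     0  -5/2  -7/5 ]
Row echelon form:
[ 5  -5    -5    -4 ]
[ 0   2     1     2 ]
[ 0   0  -5/2  -7/5 ]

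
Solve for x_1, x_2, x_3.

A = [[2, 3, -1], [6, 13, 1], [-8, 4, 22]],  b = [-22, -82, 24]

(-5, -4, 0)

Forward elimination on [A|b]:
R2 <- R2 - (3)*R1:  [   0    4    4  -16 ]
R3 <- R3 - (-4)*R1:  [   0   16   18  -64 ]
R3 <- R3 - (4)*R2:  [ 0  0  2  0 ]
Row echelon form:
[ 2  3  -1  |  -22 ]
[ 0  4   4  |  -16 ]
[ 0  0   2  |    0 ]
Back-substitution:
x_3 = (0) / 2 = 0
x_2 = (-16 - (4)*(0)) / 4 = -4
x_1 = (-22 - (3)*(-4) - (-1)*(0)) / 2 = -5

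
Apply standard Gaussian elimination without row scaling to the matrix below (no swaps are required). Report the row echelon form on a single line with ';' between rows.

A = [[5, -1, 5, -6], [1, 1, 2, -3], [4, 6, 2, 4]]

Forward elimination:
R2 <- R2 - (1/5)*R1:  [    0   6/5     1  -9/5 ]
R3 <- R3 - (4/5)*R1:  [    0  34/5    -2  44/5 ]
R3 <- R3 - (17/3)*R2:  [     0      0  -23/3     19 ]
Row echelon form:
[ 5   -1      5    -6 ]
[ 0  6/5      1  -9/5 ]
[ 0    0  -23/3    19 ]

REF = [5 -1 5 -6; 0 6/5 1 -9/5; 0 0 -23/3 19]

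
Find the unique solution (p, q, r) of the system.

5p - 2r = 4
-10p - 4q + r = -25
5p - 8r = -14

Forward elimination on [A|b]:
R2 <- R2 - (-2)*R1:  [   0   -4   -3  -17 ]
R3 <- R3 - (1)*R1:  [   0    0   -6  -18 ]
Row echelon form:
[ 5   0  -2  |    4 ]
[ 0  -4  -3  |  -17 ]
[ 0   0  -6  |  -18 ]
Back-substitution:
r = (-18) / -6 = 3
q = (-17 - (-3)*(3)) / -4 = 2
p = (4 - (-2)*(3)) / 5 = 2

(2, 2, 3)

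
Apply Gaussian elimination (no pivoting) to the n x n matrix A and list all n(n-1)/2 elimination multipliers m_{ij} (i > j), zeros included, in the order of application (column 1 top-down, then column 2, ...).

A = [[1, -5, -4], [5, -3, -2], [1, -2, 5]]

multipliers: 5, 1, 3/22

Forward elimination:
R2 <- R2 - (5)*R1:  [  0  22  18 ]
R3 <- R3 - (1)*R1:  [ 0  3  9 ]
R3 <- R3 - (3/22)*R2:  [     0      0  72/11 ]
Multipliers (in order of application): m_{21} = 5, m_{31} = 1, m_{32} = 3/22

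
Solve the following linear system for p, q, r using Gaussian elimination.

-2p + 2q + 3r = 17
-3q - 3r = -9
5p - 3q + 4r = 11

(-3, -2, 5)

Forward elimination on [A|b]:
R3 <- R3 - (-5/2)*R1:  [     0      2   23/2  107/2 ]
R3 <- R3 - (-2/3)*R2:  [    0     0  19/2  95/2 ]
Row echelon form:
[ -2   2     3  |    17 ]
[  0  -3    -3  |    -9 ]
[  0   0  19/2  |  95/2 ]
Back-substitution:
r = (95/2) / (19/2) = 5
q = (-9 - (-3)*(5)) / -3 = -2
p = (17 - (2)*(-2) - (3)*(5)) / -2 = -3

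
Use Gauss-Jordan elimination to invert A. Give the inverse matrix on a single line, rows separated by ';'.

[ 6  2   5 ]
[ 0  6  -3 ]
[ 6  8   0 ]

inverse = [-1/3 -5/9 1/2; 1/4 5/12 -1/4; 1/2 1/2 -1/2]

Gauss-Jordan on [A | I]:
R1 <- (1/6)*R1:  [   1  1/3  5/6  |  1/6    0    0 ]
R3 <- R3 - (6)*R1:  [  0   6  -5  |  -1   0   1 ]
R2 <- (1/6)*R2:  [    0     1  -1/2  |     0   1/6     0 ]
R1 <- R1 - (1/3)*R2:  [     1      0      1  |    1/6  -1/18      0 ]
R3 <- R3 - (6)*R2:  [  0   0  -2  |  -1  -1   1 ]
R3 <- (1/-2)*R3:  [    0     0     1  |   1/2   1/2  -1/2 ]
R1 <- R1 - (1)*R3:  [    1     0     0  |  -1/3  -5/9   1/2 ]
R2 <- R2 - (-1/2)*R3:  [    0     1     0  |   1/4  5/12  -1/4 ]
Right block of [I | A^{-1}] is the inverse:
[ -1/3  -5/9   1/2 ]
[  1/4  5/12  -1/4 ]
[  1/2   1/2  -1/2 ]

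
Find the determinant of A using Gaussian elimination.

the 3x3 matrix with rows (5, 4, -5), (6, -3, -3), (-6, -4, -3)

det(A) = 339

Forward elimination:
R2 <- R2 - (6/5)*R1:  [     0  -39/5      3 ]
R3 <- R3 - (-6/5)*R1:  [   0  4/5   -9 ]
R3 <- R3 - (-4/39)*R2:  [       0        0  -113/13 ]
Upper-triangular form:
[ 5      4       -5 ]
[ 0  -39/5        3 ]
[ 0      0  -113/13 ]
det(A) = (-1)^0 * (5) * (-39/5) * (-113/13) = 339  (0 row swaps -> sign +1)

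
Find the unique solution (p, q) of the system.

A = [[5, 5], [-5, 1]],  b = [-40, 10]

Forward elimination on [A|b]:
R2 <- R2 - (-1)*R1:  [   0    6  -30 ]
Row echelon form:
[ 5  5  |  -40 ]
[ 0  6  |  -30 ]
Back-substitution:
q = (-30) / 6 = -5
p = (-40 - (5)*(-5)) / 5 = -3

(-3, -5)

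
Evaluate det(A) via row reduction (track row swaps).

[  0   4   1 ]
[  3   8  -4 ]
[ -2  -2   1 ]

Forward elimination:
R1 <-> R2   (pivot in column 1 was zero)
[  3   8  -4 ]
[  0   4   1 ]
[ -2  -2   1 ]
R3 <- R3 - (-2/3)*R1:  [    0  10/3  -5/3 ]
R3 <- R3 - (5/6)*R2:  [    0     0  -5/2 ]
Upper-triangular form:
[ 3  8    -4 ]
[ 0  4     1 ]
[ 0  0  -5/2 ]
det(A) = (-1)^1 * (3) * (4) * (-5/2) = 30  (1 row swap -> sign -1)

det(A) = 30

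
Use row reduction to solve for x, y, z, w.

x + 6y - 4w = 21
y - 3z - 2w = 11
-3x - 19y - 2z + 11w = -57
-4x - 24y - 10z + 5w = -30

(5, 0, -1, -4)

Forward elimination on [A|b]:
R3 <- R3 - (-3)*R1:  [  0  -1  -2  -1   6 ]
R4 <- R4 - (-4)*R1:  [   0    0  -10  -11   54 ]
R3 <- R3 - (-1)*R2:  [  0   0  -5  -3  17 ]
R4 <- R4 - (2)*R3:  [  0   0   0  -5  20 ]
Row echelon form:
[ 1  6   0  -4  |  21 ]
[ 0  1  -3  -2  |  11 ]
[ 0  0  -5  -3  |  17 ]
[ 0  0   0  -5  |  20 ]
Back-substitution:
w = (20) / -5 = -4
z = (17 - (-3)*(-4)) / -5 = -1
y = (11 - (-3)*(-1) - (-2)*(-4)) / 1 = 0
x = (21 - (6)*(0) - (-4)*(-4)) / 1 = 5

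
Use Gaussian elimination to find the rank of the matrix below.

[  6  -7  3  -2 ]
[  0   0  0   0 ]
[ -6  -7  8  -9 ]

rank(A) = 2

Row reduction:
R3 <- R3 - (-1)*R1:  [   0  -14   11  -11 ]
R2 <-> R3   (pivot in column 2 was zero)
[ 6   -7   3   -2 ]
[ 0  -14  11  -11 ]
[ 0    0   0    0 ]
Row echelon form:
[ 6   -7   3   -2 ]
[ 0  -14  11  -11 ]
[ 0    0   0    0 ]
Nonzero rows / pivot columns: 2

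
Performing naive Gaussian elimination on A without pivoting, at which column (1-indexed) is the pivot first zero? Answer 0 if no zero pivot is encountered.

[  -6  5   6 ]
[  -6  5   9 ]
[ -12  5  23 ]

Naive forward elimination:
R2 <- R2 - (1)*R1:  [ 0  0  3 ]
R3 <- R3 - (2)*R1:  [  0  -5  11 ]
Matrix at this point:
[ -6   5   6 ]
[  0   0   3 ]
[  0  -5  11 ]
Pivot entry (2,2) is zero but row 3 has -5 in column 2 -> naive elimination stops; a row interchange (e.g. R2 <-> R3) would be required here.

first zero-pivot column = 2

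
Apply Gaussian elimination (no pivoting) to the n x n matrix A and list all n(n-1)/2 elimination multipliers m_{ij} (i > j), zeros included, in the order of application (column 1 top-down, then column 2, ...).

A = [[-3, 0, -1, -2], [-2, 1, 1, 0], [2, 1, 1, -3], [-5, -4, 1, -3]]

Forward elimination:
R2 <- R2 - (2/3)*R1:  [   0    1  5/3  4/3 ]
R3 <- R3 - (-2/3)*R1:  [     0      1    1/3  -13/3 ]
R4 <- R4 - (5/3)*R1:  [   0   -4  8/3  1/3 ]
R3 <- R3 - (1)*R2:  [     0      0   -4/3  -17/3 ]
R4 <- R4 - (-4)*R2:  [    0     0  28/3  17/3 ]
R4 <- R4 - (-7)*R3:  [   0    0    0  -34 ]
Multipliers (in order of application): m_{21} = 2/3, m_{31} = -2/3, m_{41} = 5/3, m_{32} = 1, m_{42} = -4, m_{43} = -7

multipliers: 2/3, -2/3, 5/3, 1, -4, -7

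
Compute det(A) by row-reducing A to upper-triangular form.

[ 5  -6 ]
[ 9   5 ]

det(A) = 79

Forward elimination:
R2 <- R2 - (9/5)*R1:  [    0  79/5 ]
Upper-triangular form:
[ 5    -6 ]
[ 0  79/5 ]
det(A) = (-1)^0 * (5) * (79/5) = 79  (0 row swaps -> sign +1)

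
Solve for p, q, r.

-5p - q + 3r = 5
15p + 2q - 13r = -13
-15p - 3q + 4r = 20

(-2, 2, -1)

Forward elimination on [A|b]:
R2 <- R2 - (-3)*R1:  [  0  -1  -4   2 ]
R3 <- R3 - (3)*R1:  [  0   0  -5   5 ]
Row echelon form:
[ -5  -1   3  |  5 ]
[  0  -1  -4  |  2 ]
[  0   0  -5  |  5 ]
Back-substitution:
r = (5) / -5 = -1
q = (2 - (-4)*(-1)) / -1 = 2
p = (5 - (-1)*(2) - (3)*(-1)) / -5 = -2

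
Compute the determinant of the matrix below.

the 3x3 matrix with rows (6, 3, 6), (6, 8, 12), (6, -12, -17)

Forward elimination:
R2 <- R2 - (1)*R1:  [ 0  5  6 ]
R3 <- R3 - (1)*R1:  [   0  -15  -23 ]
R3 <- R3 - (-3)*R2:  [  0   0  -5 ]
Upper-triangular form:
[ 6  3   6 ]
[ 0  5   6 ]
[ 0  0  -5 ]
det(A) = (-1)^0 * (6) * (5) * (-5) = -150  (0 row swaps -> sign +1)

det(A) = -150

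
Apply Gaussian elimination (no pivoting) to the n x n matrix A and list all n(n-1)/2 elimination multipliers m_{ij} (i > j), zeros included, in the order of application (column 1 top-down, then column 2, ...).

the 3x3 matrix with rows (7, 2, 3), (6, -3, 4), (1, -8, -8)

Forward elimination:
R2 <- R2 - (6/7)*R1:  [     0  -33/7   10/7 ]
R3 <- R3 - (1/7)*R1:  [     0  -58/7  -59/7 ]
R3 <- R3 - (58/33)*R2:  [       0        0  -361/33 ]
Multipliers (in order of application): m_{21} = 6/7, m_{31} = 1/7, m_{32} = 58/33

multipliers: 6/7, 1/7, 58/33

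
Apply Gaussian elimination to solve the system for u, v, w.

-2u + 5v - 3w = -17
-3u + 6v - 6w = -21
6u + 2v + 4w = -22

(-3, -4, 1)

Forward elimination on [A|b]:
R2 <- R2 - (3/2)*R1:  [    0  -3/2  -3/2   9/2 ]
R3 <- R3 - (-3)*R1:  [   0   17   -5  -73 ]
R3 <- R3 - (-34/3)*R2:  [   0    0  -22  -22 ]
Row echelon form:
[ -2     5    -3  |  -17 ]
[  0  -3/2  -3/2  |  9/2 ]
[  0     0   -22  |  -22 ]
Back-substitution:
w = (-22) / -22 = 1
v = (9/2 - (-3/2)*(1)) / (-3/2) = -4
u = (-17 - (5)*(-4) - (-3)*(1)) / -2 = -3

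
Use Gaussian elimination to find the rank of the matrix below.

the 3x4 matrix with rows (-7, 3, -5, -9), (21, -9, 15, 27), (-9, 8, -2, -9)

Row reduction:
R2 <- R2 - (-3)*R1:  [ 0  0  0  0 ]
R3 <- R3 - (9/7)*R1:  [    0  29/7  31/7  18/7 ]
R2 <-> R3   (pivot in column 2 was zero)
[ -7     3    -5    -9 ]
[  0  29/7  31/7  18/7 ]
[  0     0     0     0 ]
Row echelon form:
[ -7     3    -5    -9 ]
[  0  29/7  31/7  18/7 ]
[  0     0     0     0 ]
Nonzero rows / pivot columns: 2

rank(A) = 2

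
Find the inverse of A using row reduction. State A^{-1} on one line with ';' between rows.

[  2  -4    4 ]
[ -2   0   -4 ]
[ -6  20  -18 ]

inverse = [5/3 1/6 1/3; -1/4 -1/4 0; -5/6 -1/3 -1/6]

Gauss-Jordan on [A | I]:
R1 <- (1/2)*R1:  [   1   -2    2  |  1/2    0    0 ]
R2 <- R2 - (-2)*R1:  [  0  -4   0  |   1   1   0 ]
R3 <- R3 - (-6)*R1:  [  0   8  -6  |   3   0   1 ]
R2 <- (1/-4)*R2:  [    0     1     0  |  -1/4  -1/4     0 ]
R1 <- R1 - (-2)*R2:  [    1     0     2  |     0  -1/2     0 ]
R3 <- R3 - (8)*R2:  [  0   0  -6  |   5   2   1 ]
R3 <- (1/-6)*R3:  [    0     0     1  |  -5/6  -1/3  -1/6 ]
R1 <- R1 - (2)*R3:  [   1    0    0  |  5/3  1/6  1/3 ]
Right block of [I | A^{-1}] is the inverse:
[  5/3   1/6   1/3 ]
[ -1/4  -1/4     0 ]
[ -5/6  -1/3  -1/6 ]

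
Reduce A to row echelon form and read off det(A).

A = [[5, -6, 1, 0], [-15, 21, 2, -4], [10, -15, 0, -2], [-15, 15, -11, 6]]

Forward elimination:
R2 <- R2 - (-3)*R1:  [  0   3   5  -4 ]
R3 <- R3 - (2)*R1:  [  0  -3  -2  -2 ]
R4 <- R4 - (-3)*R1:  [  0  -3  -8   6 ]
R3 <- R3 - (-1)*R2:  [  0   0   3  -6 ]
R4 <- R4 - (-1)*R2:  [  0   0  -3   2 ]
R4 <- R4 - (-1)*R3:  [  0   0   0  -4 ]
Upper-triangular form:
[ 5  -6  1   0 ]
[ 0   3  5  -4 ]
[ 0   0  3  -6 ]
[ 0   0  0  -4 ]
det(A) = (-1)^0 * (5) * (3) * (3) * (-4) = -180  (0 row swaps -> sign +1)

det(A) = -180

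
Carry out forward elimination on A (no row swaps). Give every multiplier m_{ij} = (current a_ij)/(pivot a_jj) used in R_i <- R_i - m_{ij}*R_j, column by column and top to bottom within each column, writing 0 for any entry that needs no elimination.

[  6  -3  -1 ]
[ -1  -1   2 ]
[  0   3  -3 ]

multipliers: -1/6, 0, -2

Forward elimination:
R2 <- R2 - (-1/6)*R1:  [    0  -3/2  11/6 ]
R3: entry in column 1 is already 0 -> m_{31} = 0 (no row operation needed)
R3 <- R3 - (-2)*R2:  [   0    0  2/3 ]
Multipliers (in order of application): m_{21} = -1/6, m_{31} = 0, m_{32} = -2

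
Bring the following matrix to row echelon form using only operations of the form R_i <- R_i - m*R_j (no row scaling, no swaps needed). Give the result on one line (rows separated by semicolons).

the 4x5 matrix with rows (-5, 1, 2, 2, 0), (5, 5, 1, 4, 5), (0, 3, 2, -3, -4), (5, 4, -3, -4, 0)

Forward elimination:
R2 <- R2 - (-1)*R1:  [ 0  6  3  6  5 ]
R4 <- R4 - (-1)*R1:  [  0   5  -1  -2   0 ]
R3 <- R3 - (1/2)*R2:  [     0      0    1/2     -6  -13/2 ]
R4 <- R4 - (5/6)*R2:  [     0      0   -7/2     -7  -25/6 ]
R4 <- R4 - (-7)*R3:  [      0       0       0     -49  -149/3 ]
Row echelon form:
[ -5  1    2    2       0 ]
[  0  6    3    6       5 ]
[  0  0  1/2   -6   -13/2 ]
[  0  0    0  -49  -149/3 ]

REF = [-5 1 2 2 0; 0 6 3 6 5; 0 0 1/2 -6 -13/2; 0 0 0 -49 -149/3]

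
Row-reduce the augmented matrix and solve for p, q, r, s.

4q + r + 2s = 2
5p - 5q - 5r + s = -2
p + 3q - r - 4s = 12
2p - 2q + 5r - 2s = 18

Forward elimination on [A|b]:
R1 <-> R2   (pivot in column 1 was zero)
[ 5  -5  -5   1  -2 ]
[ 0   4   1   2   2 ]
[ 1   3  -1  -4  12 ]
[ 2  -2   5  -2  18 ]
R3 <- R3 - (1/5)*R1:  [     0      4      0  -21/5   62/5 ]
R4 <- R4 - (2/5)*R1:  [     0      0      7  -12/5   94/5 ]
R3 <- R3 - (1)*R2:  [     0      0     -1  -31/5   52/5 ]
R4 <- R4 - (-7)*R3:  [      0       0       0  -229/5   458/5 ]
Row echelon form:
[ 5  -5  -5       1  |     -2 ]
[ 0   4   1       2  |      2 ]
[ 0   0  -1   -31/5  |   52/5 ]
[ 0   0   0  -229/5  |  458/5 ]
Back-substitution:
s = (458/5) / (-229/5) = -2
r = (52/5 - (-31/5)*(-2)) / -1 = 2
q = (2 - (1)*(2) - (2)*(-2)) / 4 = 1
p = (-2 - (-5)*(1) - (-5)*(2) - (1)*(-2)) / 5 = 3

(3, 1, 2, -2)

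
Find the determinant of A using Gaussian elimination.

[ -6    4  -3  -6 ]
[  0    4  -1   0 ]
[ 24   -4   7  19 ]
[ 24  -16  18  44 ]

det(A) = 240

Forward elimination:
R3 <- R3 - (-4)*R1:  [  0  12  -5  -5 ]
R4 <- R4 - (-4)*R1:  [  0   0   6  20 ]
R3 <- R3 - (3)*R2:  [  0   0  -2  -5 ]
R4 <- R4 - (-3)*R3:  [ 0  0  0  5 ]
Upper-triangular form:
[ -6  4  -3  -6 ]
[  0  4  -1   0 ]
[  0  0  -2  -5 ]
[  0  0   0   5 ]
det(A) = (-1)^0 * (-6) * (4) * (-2) * (5) = 240  (0 row swaps -> sign +1)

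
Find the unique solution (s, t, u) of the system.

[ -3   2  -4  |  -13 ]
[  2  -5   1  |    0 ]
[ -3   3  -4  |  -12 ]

(1, 1, 3)

Forward elimination on [A|b]:
R2 <- R2 - (-2/3)*R1:  [     0  -11/3   -5/3  -26/3 ]
R3 <- R3 - (1)*R1:  [ 0  1  0  1 ]
R3 <- R3 - (-3/11)*R2:  [      0       0   -5/11  -15/11 ]
Row echelon form:
[ -3      2     -4  |     -13 ]
[  0  -11/3   -5/3  |   -26/3 ]
[  0      0  -5/11  |  -15/11 ]
Back-substitution:
u = (-15/11) / (-5/11) = 3
t = (-26/3 - (-5/3)*(3)) / (-11/3) = 1
s = (-13 - (2)*(1) - (-4)*(3)) / -3 = 1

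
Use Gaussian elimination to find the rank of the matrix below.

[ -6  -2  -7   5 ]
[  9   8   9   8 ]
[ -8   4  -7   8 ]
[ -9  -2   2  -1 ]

rank(A) = 4

Row reduction:
R2 <- R2 - (-3/2)*R1:  [    0     5  -3/2  31/2 ]
R3 <- R3 - (4/3)*R1:  [    0  20/3   7/3   4/3 ]
R4 <- R4 - (3/2)*R1:  [     0      1   25/2  -17/2 ]
R3 <- R3 - (4/3)*R2:  [     0      0   13/3  -58/3 ]
R4 <- R4 - (1/5)*R2:  [     0      0   64/5  -58/5 ]
R4 <- R4 - (192/65)*R3:  [       0        0        0  2958/65 ]
Row echelon form:
[ -6  -2    -7        5 ]
[  0   5  -3/2     31/2 ]
[  0   0  13/3    -58/3 ]
[  0   0     0  2958/65 ]
Nonzero rows / pivot columns: 4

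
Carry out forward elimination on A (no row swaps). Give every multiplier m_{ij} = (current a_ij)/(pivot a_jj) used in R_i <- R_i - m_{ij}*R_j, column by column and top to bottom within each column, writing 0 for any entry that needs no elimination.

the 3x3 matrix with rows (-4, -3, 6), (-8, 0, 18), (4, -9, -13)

Forward elimination:
R2 <- R2 - (2)*R1:  [ 0  6  6 ]
R3 <- R3 - (-1)*R1:  [   0  -12   -7 ]
R3 <- R3 - (-2)*R2:  [ 0  0  5 ]
Multipliers (in order of application): m_{21} = 2, m_{31} = -1, m_{32} = -2

multipliers: 2, -1, -2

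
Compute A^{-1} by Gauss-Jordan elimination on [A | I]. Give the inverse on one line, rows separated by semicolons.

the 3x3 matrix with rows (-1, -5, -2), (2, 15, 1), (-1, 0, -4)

Gauss-Jordan on [A | I]:
R1 <- (1/-1)*R1:  [  1   5   2  |  -1   0   0 ]
R2 <- R2 - (2)*R1:  [  0   5  -3  |   2   1   0 ]
R3 <- R3 - (-1)*R1:  [  0   5  -2  |  -1   0   1 ]
R2 <- (1/5)*R2:  [    0     1  -3/5  |   2/5   1/5     0 ]
R1 <- R1 - (5)*R2:  [  1   0   5  |  -3  -1   0 ]
R3 <- R3 - (5)*R2:  [  0   0   1  |  -3  -1   1 ]
R1 <- R1 - (5)*R3:  [  1   0   0  |  12   4  -5 ]
R2 <- R2 - (-3/5)*R3:  [    0     1     0  |  -7/5  -2/5   3/5 ]
Right block of [I | A^{-1}] is the inverse:
[   12     4   -5 ]
[ -7/5  -2/5  3/5 ]
[   -3    -1    1 ]

inverse = [12 4 -5; -7/5 -2/5 3/5; -3 -1 1]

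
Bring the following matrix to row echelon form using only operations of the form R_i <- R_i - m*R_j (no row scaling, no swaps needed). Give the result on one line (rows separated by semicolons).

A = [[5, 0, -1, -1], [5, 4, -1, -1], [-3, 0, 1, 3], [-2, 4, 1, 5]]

REF = [5 0 -1 -1; 0 4 0 0; 0 0 2/5 12/5; 0 0 0 1]

Forward elimination:
R2 <- R2 - (1)*R1:  [ 0  4  0  0 ]
R3 <- R3 - (-3/5)*R1:  [    0     0   2/5  12/5 ]
R4 <- R4 - (-2/5)*R1:  [    0     4   3/5  23/5 ]
R4 <- R4 - (1)*R2:  [    0     0   3/5  23/5 ]
R4 <- R4 - (3/2)*R3:  [ 0  0  0  1 ]
Row echelon form:
[ 5  0   -1    -1 ]
[ 0  4    0     0 ]
[ 0  0  2/5  12/5 ]
[ 0  0    0     1 ]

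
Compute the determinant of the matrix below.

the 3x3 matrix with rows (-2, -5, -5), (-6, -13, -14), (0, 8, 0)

Forward elimination:
R2 <- R2 - (3)*R1:  [ 0  2  1 ]
R3 <- R3 - (4)*R2:  [  0   0  -4 ]
Upper-triangular form:
[ -2  -5  -5 ]
[  0   2   1 ]
[  0   0  -4 ]
det(A) = (-1)^0 * (-2) * (2) * (-4) = 16  (0 row swaps -> sign +1)

det(A) = 16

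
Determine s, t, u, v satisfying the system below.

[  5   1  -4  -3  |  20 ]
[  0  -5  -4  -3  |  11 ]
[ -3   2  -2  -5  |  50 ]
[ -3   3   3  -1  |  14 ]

(-3, 4, -4, -5)

Forward elimination on [A|b]:
R3 <- R3 - (-3/5)*R1:  [     0   13/5  -22/5  -34/5     62 ]
R4 <- R4 - (-3/5)*R1:  [     0   18/5    3/5  -14/5     26 ]
R3 <- R3 - (-13/25)*R2:  [       0        0  -162/25  -209/25  1693/25 ]
R4 <- R4 - (-18/25)*R2:  [       0        0   -57/25  -124/25   848/25 ]
R4 <- R4 - (19/54)*R3:  [       0        0        0  -109/54   545/54 ]
Row echelon form:
[ 5   1       -4       -3  |       20 ]
[ 0  -5       -4       -3  |       11 ]
[ 0   0  -162/25  -209/25  |  1693/25 ]
[ 0   0        0  -109/54  |   545/54 ]
Back-substitution:
v = (545/54) / (-109/54) = -5
u = (1693/25 - (-209/25)*(-5)) / (-162/25) = -4
t = (11 - (-4)*(-4) - (-3)*(-5)) / -5 = 4
s = (20 - (1)*(4) - (-4)*(-4) - (-3)*(-5)) / 5 = -3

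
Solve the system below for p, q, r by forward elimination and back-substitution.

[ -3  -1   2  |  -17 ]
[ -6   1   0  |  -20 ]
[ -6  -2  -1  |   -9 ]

(3, -2, -5)

Forward elimination on [A|b]:
R2 <- R2 - (2)*R1:  [  0   3  -4  14 ]
R3 <- R3 - (2)*R1:  [  0   0  -5  25 ]
Row echelon form:
[ -3  -1   2  |  -17 ]
[  0   3  -4  |   14 ]
[  0   0  -5  |   25 ]
Back-substitution:
r = (25) / -5 = -5
q = (14 - (-4)*(-5)) / 3 = -2
p = (-17 - (-1)*(-2) - (2)*(-5)) / -3 = 3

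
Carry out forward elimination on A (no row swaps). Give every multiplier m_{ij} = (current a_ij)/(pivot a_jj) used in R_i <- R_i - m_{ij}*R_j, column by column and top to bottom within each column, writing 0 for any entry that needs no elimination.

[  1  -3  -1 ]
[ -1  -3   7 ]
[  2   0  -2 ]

Forward elimination:
R2 <- R2 - (-1)*R1:  [  0  -6   6 ]
R3 <- R3 - (2)*R1:  [ 0  6  0 ]
R3 <- R3 - (-1)*R2:  [ 0  0  6 ]
Multipliers (in order of application): m_{21} = -1, m_{31} = 2, m_{32} = -1

multipliers: -1, 2, -1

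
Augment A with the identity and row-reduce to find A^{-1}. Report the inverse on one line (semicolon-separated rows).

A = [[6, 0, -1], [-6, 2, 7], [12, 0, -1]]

Gauss-Jordan on [A | I]:
R1 <- (1/6)*R1:  [    1     0  -1/6  |   1/6     0     0 ]
R2 <- R2 - (-6)*R1:  [ 0  2  6  |  1  1  0 ]
R3 <- R3 - (12)*R1:  [  0   0   1  |  -2   0   1 ]
R2 <- (1/2)*R2:  [   0    1    3  |  1/2  1/2    0 ]
R1 <- R1 - (-1/6)*R3:  [    1     0     0  |  -1/6     0   1/6 ]
R2 <- R2 - (3)*R3:  [    0     1     0  |  13/2   1/2    -3 ]
Right block of [I | A^{-1}] is the inverse:
[ -1/6    0  1/6 ]
[ 13/2  1/2   -3 ]
[   -2    0    1 ]

inverse = [-1/6 0 1/6; 13/2 1/2 -3; -2 0 1]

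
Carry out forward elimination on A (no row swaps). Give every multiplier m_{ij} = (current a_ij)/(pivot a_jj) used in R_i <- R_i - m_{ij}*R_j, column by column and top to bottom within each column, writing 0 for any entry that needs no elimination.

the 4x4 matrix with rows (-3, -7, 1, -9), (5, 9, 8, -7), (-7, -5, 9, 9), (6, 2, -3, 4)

multipliers: -5/3, 7/3, -2, -17/4, 9/2, -178/191

Forward elimination:
R2 <- R2 - (-5/3)*R1:  [    0  -8/3  29/3   -22 ]
R3 <- R3 - (7/3)*R1:  [    0  34/3  20/3    30 ]
R4 <- R4 - (-2)*R1:  [   0  -12   -1  -14 ]
R3 <- R3 - (-17/4)*R2:  [      0       0   191/4  -127/2 ]
R4 <- R4 - (9/2)*R2:  [     0      0  -89/2     85 ]
R4 <- R4 - (-178/191)*R3:  [        0         0         0  4932/191 ]
Multipliers (in order of application): m_{21} = -5/3, m_{31} = 7/3, m_{41} = -2, m_{32} = -17/4, m_{42} = 9/2, m_{43} = -178/191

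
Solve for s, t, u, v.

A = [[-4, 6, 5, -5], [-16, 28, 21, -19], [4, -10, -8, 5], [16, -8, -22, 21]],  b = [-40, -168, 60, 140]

Forward elimination on [A|b]:
R2 <- R2 - (4)*R1:  [  0   4   1   1  -8 ]
R3 <- R3 - (-1)*R1:  [  0  -4  -3   0  20 ]
R4 <- R4 - (-4)*R1:  [   0   16   -2    1  -20 ]
R3 <- R3 - (-1)*R2:  [  0   0  -2   1  12 ]
R4 <- R4 - (4)*R2:  [  0   0  -6  -3  12 ]
R4 <- R4 - (3)*R3:  [   0    0    0   -6  -24 ]
Row echelon form:
[ -4  6   5  -5  |  -40 ]
[  0  4   1   1  |   -8 ]
[  0  0  -2   1  |   12 ]
[  0  0   0  -6  |  -24 ]
Back-substitution:
v = (-24) / -6 = 4
u = (12 - (1)*(4)) / -2 = -4
t = (-8 - (1)*(-4) - (1)*(4)) / 4 = -2
s = (-40 - (6)*(-2) - (5)*(-4) - (-5)*(4)) / -4 = -3

(-3, -2, -4, 4)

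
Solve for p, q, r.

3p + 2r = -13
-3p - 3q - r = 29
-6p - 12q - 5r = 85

(-5, -5, 1)

Forward elimination on [A|b]:
R2 <- R2 - (-1)*R1:  [  0  -3   1  16 ]
R3 <- R3 - (-2)*R1:  [   0  -12   -1   59 ]
R3 <- R3 - (4)*R2:  [  0   0  -5  -5 ]
Row echelon form:
[ 3   0   2  |  -13 ]
[ 0  -3   1  |   16 ]
[ 0   0  -5  |   -5 ]
Back-substitution:
r = (-5) / -5 = 1
q = (16 - (1)*(1)) / -3 = -5
p = (-13 - (2)*(1)) / 3 = -5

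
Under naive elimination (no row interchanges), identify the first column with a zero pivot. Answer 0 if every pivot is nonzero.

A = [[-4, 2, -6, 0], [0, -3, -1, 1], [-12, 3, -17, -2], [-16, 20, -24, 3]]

first zero-pivot column = 0

Naive forward elimination:
R3 <- R3 - (3)*R1:  [  0  -3   1  -2 ]
R4 <- R4 - (4)*R1:  [  0  12   0   3 ]
R3 <- R3 - (1)*R2:  [  0   0   2  -3 ]
R4 <- R4 - (-4)*R2:  [  0   0  -4   7 ]
R4 <- R4 - (-2)*R3:  [ 0  0  0  1 ]
All pivots nonzero; naive elimination completes without hitting a zero pivot.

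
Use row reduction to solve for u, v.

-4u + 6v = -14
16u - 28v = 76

Forward elimination on [A|b]:
R2 <- R2 - (-4)*R1:  [  0  -4  20 ]
Row echelon form:
[ -4   6  |  -14 ]
[  0  -4  |   20 ]
Back-substitution:
v = (20) / -4 = -5
u = (-14 - (6)*(-5)) / -4 = -4

(-4, -5)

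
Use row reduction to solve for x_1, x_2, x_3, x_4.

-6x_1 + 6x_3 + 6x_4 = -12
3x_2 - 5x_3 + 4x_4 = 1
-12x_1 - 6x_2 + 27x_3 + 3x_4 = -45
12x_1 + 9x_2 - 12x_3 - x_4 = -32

Forward elimination on [A|b]:
R3 <- R3 - (2)*R1:  [   0   -6   15   -9  -21 ]
R4 <- R4 - (-2)*R1:  [   0    9    0   11  -56 ]
R3 <- R3 - (-2)*R2:  [   0    0    5   -1  -19 ]
R4 <- R4 - (3)*R2:  [   0    0   15   -1  -59 ]
R4 <- R4 - (3)*R3:  [  0   0   0   2  -2 ]
Row echelon form:
[ -6  0   6   6  |  -12 ]
[  0  3  -5   4  |    1 ]
[  0  0   5  -1  |  -19 ]
[  0  0   0   2  |   -2 ]
Back-substitution:
x_4 = (-2) / 2 = -1
x_3 = (-19 - (-1)*(-1)) / 5 = -4
x_2 = (1 - (-5)*(-4) - (4)*(-1)) / 3 = -5
x_1 = (-12 - (6)*(-4) - (6)*(-1)) / -6 = -3

(-3, -5, -4, -1)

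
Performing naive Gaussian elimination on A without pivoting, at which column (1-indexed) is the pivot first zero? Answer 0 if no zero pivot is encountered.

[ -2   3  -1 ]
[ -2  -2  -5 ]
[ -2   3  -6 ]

Naive forward elimination:
R2 <- R2 - (1)*R1:  [  0  -5  -4 ]
R3 <- R3 - (1)*R1:  [  0   0  -5 ]
All pivots nonzero; naive elimination completes without hitting a zero pivot.

first zero-pivot column = 0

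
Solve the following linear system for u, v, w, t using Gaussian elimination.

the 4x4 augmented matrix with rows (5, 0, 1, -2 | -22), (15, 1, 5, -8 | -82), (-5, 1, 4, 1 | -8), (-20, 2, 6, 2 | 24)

(-3, -4, -5, 1)

Forward elimination on [A|b]:
R2 <- R2 - (3)*R1:  [   0    1    2   -2  -16 ]
R3 <- R3 - (-1)*R1:  [   0    1    5   -1  -30 ]
R4 <- R4 - (-4)*R1:  [   0    2   10   -6  -64 ]
R3 <- R3 - (1)*R2:  [   0    0    3    1  -14 ]
R4 <- R4 - (2)*R2:  [   0    0    6   -2  -32 ]
R4 <- R4 - (2)*R3:  [  0   0   0  -4  -4 ]
Row echelon form:
[ 5  0  1  -2  |  -22 ]
[ 0  1  2  -2  |  -16 ]
[ 0  0  3   1  |  -14 ]
[ 0  0  0  -4  |   -4 ]
Back-substitution:
t = (-4) / -4 = 1
w = (-14 - (1)*(1)) / 3 = -5
v = (-16 - (2)*(-5) - (-2)*(1)) / 1 = -4
u = (-22 - (1)*(-5) - (-2)*(1)) / 5 = -3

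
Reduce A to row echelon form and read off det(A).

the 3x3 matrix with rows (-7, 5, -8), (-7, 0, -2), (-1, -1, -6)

det(A) = -242

Forward elimination:
R2 <- R2 - (1)*R1:  [  0  -5   6 ]
R3 <- R3 - (1/7)*R1:  [     0  -12/7  -34/7 ]
R3 <- R3 - (12/35)*R2:  [       0        0  -242/35 ]
Upper-triangular form:
[ -7   5       -8 ]
[  0  -5        6 ]
[  0   0  -242/35 ]
det(A) = (-1)^0 * (-7) * (-5) * (-242/35) = -242  (0 row swaps -> sign +1)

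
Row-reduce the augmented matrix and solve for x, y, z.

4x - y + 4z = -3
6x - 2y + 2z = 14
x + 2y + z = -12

Forward elimination on [A|b]:
R2 <- R2 - (3/2)*R1:  [    0  -1/2    -4  37/2 ]
R3 <- R3 - (1/4)*R1:  [     0    9/4      0  -45/4 ]
R3 <- R3 - (-9/2)*R2:  [   0    0  -18   72 ]
Row echelon form:
[ 4    -1    4  |    -3 ]
[ 0  -1/2   -4  |  37/2 ]
[ 0     0  -18  |    72 ]
Back-substitution:
z = (72) / -18 = -4
y = (37/2 - (-4)*(-4)) / (-1/2) = -5
x = (-3 - (-1)*(-5) - (4)*(-4)) / 4 = 2

(2, -5, -4)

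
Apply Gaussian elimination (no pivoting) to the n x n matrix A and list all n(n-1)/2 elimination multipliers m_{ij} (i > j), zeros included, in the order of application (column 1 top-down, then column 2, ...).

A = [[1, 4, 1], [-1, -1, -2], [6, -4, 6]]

Forward elimination:
R2 <- R2 - (-1)*R1:  [  0   3  -1 ]
R3 <- R3 - (6)*R1:  [   0  -28    0 ]
R3 <- R3 - (-28/3)*R2:  [     0      0  -28/3 ]
Multipliers (in order of application): m_{21} = -1, m_{31} = 6, m_{32} = -28/3

multipliers: -1, 6, -28/3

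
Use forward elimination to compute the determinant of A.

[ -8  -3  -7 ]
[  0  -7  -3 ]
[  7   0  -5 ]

Forward elimination:
R3 <- R3 - (-7/8)*R1:  [     0  -21/8  -89/8 ]
R3 <- R3 - (3/8)*R2:  [   0    0  -10 ]
Upper-triangular form:
[ -8  -3   -7 ]
[  0  -7   -3 ]
[  0   0  -10 ]
det(A) = (-1)^0 * (-8) * (-7) * (-10) = -560  (0 row swaps -> sign +1)

det(A) = -560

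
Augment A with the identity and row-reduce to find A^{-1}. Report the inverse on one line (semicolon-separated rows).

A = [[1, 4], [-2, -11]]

inverse = [11/3 4/3; -2/3 -1/3]

Gauss-Jordan on [A | I]:
R2 <- R2 - (-2)*R1:  [  0  -3  |   2   1 ]
R2 <- (1/-3)*R2:  [    0     1  |  -2/3  -1/3 ]
R1 <- R1 - (4)*R2:  [    1     0  |  11/3   4/3 ]
Right block of [I | A^{-1}] is the inverse:
[ 11/3   4/3 ]
[ -2/3  -1/3 ]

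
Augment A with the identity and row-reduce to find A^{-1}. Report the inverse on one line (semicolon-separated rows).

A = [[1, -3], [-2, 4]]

inverse = [-2 -3/2; -1 -1/2]

Gauss-Jordan on [A | I]:
R2 <- R2 - (-2)*R1:  [  0  -2  |   2   1 ]
R2 <- (1/-2)*R2:  [    0     1  |    -1  -1/2 ]
R1 <- R1 - (-3)*R2:  [    1     0  |    -2  -3/2 ]
Right block of [I | A^{-1}] is the inverse:
[ -2  -3/2 ]
[ -1  -1/2 ]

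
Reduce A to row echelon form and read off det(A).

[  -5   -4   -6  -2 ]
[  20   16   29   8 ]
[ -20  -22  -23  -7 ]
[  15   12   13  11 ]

Forward elimination:
R2 <- R2 - (-4)*R1:  [ 0  0  5  0 ]
R3 <- R3 - (4)*R1:  [  0  -6   1   1 ]
R4 <- R4 - (-3)*R1:  [  0   0  -5   5 ]
R2 <-> R3   (pivot in column 2 was zero)
[ -5  -4  -6  -2 ]
[  0  -6   1   1 ]
[  0   0   5   0 ]
[  0   0  -5   5 ]
R4 <- R4 - (-1)*R3:  [ 0  0  0  5 ]
Upper-triangular form:
[ -5  -4  -6  -2 ]
[  0  -6   1   1 ]
[  0   0   5   0 ]
[  0   0   0   5 ]
det(A) = (-1)^1 * (-5) * (-6) * (5) * (5) = -750  (1 row swap -> sign -1)

det(A) = -750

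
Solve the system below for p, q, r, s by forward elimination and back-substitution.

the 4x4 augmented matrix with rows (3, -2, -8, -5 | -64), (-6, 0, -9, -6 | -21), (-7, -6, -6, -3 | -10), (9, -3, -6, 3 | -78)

Forward elimination on [A|b]:
R2 <- R2 - (-2)*R1:  [    0    -4   -25   -16  -149 ]
R3 <- R3 - (-7/3)*R1:  [      0   -32/3   -74/3   -44/3  -478/3 ]
R4 <- R4 - (3)*R1:  [   0    3   18   18  114 ]
R3 <- R3 - (8/3)*R2:  [   0    0   42   28  238 ]
R4 <- R4 - (-3/4)*R2:  [    0     0  -3/4     6   9/4 ]
R4 <- R4 - (-1/56)*R3:  [    0     0     0  13/2  13/2 ]
Row echelon form:
[ 3  -2   -8    -5  |   -64 ]
[ 0  -4  -25   -16  |  -149 ]
[ 0   0   42    28  |   238 ]
[ 0   0    0  13/2  |  13/2 ]
Back-substitution:
s = (13/2) / (13/2) = 1
r = (238 - (28)*(1)) / 42 = 5
q = (-149 - (-25)*(5) - (-16)*(1)) / -4 = 2
p = (-64 - (-2)*(2) - (-8)*(5) - (-5)*(1)) / 3 = -5

(-5, 2, 5, 1)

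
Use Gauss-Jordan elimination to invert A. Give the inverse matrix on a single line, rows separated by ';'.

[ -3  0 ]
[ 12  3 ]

Gauss-Jordan on [A | I]:
R1 <- (1/-3)*R1:  [    1     0  |  -1/3     0 ]
R2 <- R2 - (12)*R1:  [ 0  3  |  4  1 ]
R2 <- (1/3)*R2:  [   0    1  |  4/3  1/3 ]
Right block of [I | A^{-1}] is the inverse:
[ -1/3    0 ]
[  4/3  1/3 ]

inverse = [-1/3 0; 4/3 1/3]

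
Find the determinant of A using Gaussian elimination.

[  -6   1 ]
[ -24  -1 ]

det(A) = 30

Forward elimination:
R2 <- R2 - (4)*R1:  [  0  -5 ]
Upper-triangular form:
[ -6   1 ]
[  0  -5 ]
det(A) = (-1)^0 * (-6) * (-5) = 30  (0 row swaps -> sign +1)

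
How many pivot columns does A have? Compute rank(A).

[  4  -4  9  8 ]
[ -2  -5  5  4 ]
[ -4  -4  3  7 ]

Row reduction:
R2 <- R2 - (-1/2)*R1:  [    0    -7  19/2     8 ]
R3 <- R3 - (-1)*R1:  [  0  -8  12  15 ]
R3 <- R3 - (8/7)*R2:  [    0     0   8/7  41/7 ]
Row echelon form:
[ 4  -4     9     8 ]
[ 0  -7  19/2     8 ]
[ 0   0   8/7  41/7 ]
Nonzero rows / pivot columns: 3

rank(A) = 3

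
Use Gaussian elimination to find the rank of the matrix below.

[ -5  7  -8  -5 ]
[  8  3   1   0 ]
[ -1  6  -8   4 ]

rank(A) = 3

Row reduction:
R2 <- R2 - (-8/5)*R1:  [     0   71/5  -59/5     -8 ]
R3 <- R3 - (1/5)*R1:  [     0   23/5  -32/5      5 ]
R3 <- R3 - (23/71)*R2:  [       0        0  -183/71   539/71 ]
Row echelon form:
[ -5     7       -8      -5 ]
[  0  71/5    -59/5      -8 ]
[  0     0  -183/71  539/71 ]
Nonzero rows / pivot columns: 3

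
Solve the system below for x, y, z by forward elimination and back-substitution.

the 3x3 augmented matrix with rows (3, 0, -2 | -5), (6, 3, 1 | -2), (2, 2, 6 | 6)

Forward elimination on [A|b]:
R2 <- R2 - (2)*R1:  [ 0  3  5  8 ]
R3 <- R3 - (2/3)*R1:  [    0     2  22/3  28/3 ]
R3 <- R3 - (2/3)*R2:  [ 0  0  4  4 ]
Row echelon form:
[ 3  0  -2  |  -5 ]
[ 0  3   5  |   8 ]
[ 0  0   4  |   4 ]
Back-substitution:
z = (4) / 4 = 1
y = (8 - (5)*(1)) / 3 = 1
x = (-5 - (-2)*(1)) / 3 = -1

(-1, 1, 1)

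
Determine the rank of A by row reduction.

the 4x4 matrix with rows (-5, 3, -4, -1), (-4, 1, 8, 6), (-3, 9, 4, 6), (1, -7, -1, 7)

Row reduction:
R2 <- R2 - (4/5)*R1:  [    0  -7/5  56/5  34/5 ]
R3 <- R3 - (3/5)*R1:  [    0  36/5  32/5  33/5 ]
R4 <- R4 - (-1/5)*R1:  [     0  -32/5   -9/5   34/5 ]
R3 <- R3 - (-36/7)*R2:  [     0      0     64  291/7 ]
R4 <- R4 - (32/7)*R2:  [      0       0     -53  -170/7 ]
R4 <- R4 - (-53/64)*R3:  [      0       0       0  649/64 ]
Row echelon form:
[ -5     3    -4      -1 ]
[  0  -7/5  56/5    34/5 ]
[  0     0    64   291/7 ]
[  0     0     0  649/64 ]
Nonzero rows / pivot columns: 4

rank(A) = 4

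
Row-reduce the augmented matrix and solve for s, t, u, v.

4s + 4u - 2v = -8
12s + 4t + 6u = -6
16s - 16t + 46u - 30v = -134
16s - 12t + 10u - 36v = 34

Forward elimination on [A|b]:
R2 <- R2 - (3)*R1:  [  0   4  -6   6  18 ]
R3 <- R3 - (4)*R1:  [    0   -16    30   -22  -102 ]
R4 <- R4 - (4)*R1:  [   0  -12   -6  -28   66 ]
R3 <- R3 - (-4)*R2:  [   0    0    6    2  -30 ]
R4 <- R4 - (-3)*R2:  [   0    0  -24  -10  120 ]
R4 <- R4 - (-4)*R3:  [  0   0   0  -2   0 ]
Row echelon form:
[ 4  0   4  -2  |   -8 ]
[ 0  4  -6   6  |   18 ]
[ 0  0   6   2  |  -30 ]
[ 0  0   0  -2  |    0 ]
Back-substitution:
v = (0) / -2 = 0
u = (-30 - (2)*(0)) / 6 = -5
t = (18 - (-6)*(-5) - (6)*(0)) / 4 = -3
s = (-8 - (4)*(-5) - (-2)*(0)) / 4 = 3

(3, -3, -5, 0)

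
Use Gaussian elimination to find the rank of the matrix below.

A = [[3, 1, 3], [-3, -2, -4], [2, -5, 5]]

Row reduction:
R2 <- R2 - (-1)*R1:  [  0  -1  -1 ]
R3 <- R3 - (2/3)*R1:  [     0  -17/3      3 ]
R3 <- R3 - (17/3)*R2:  [    0     0  26/3 ]
Row echelon form:
[ 3   1     3 ]
[ 0  -1    -1 ]
[ 0   0  26/3 ]
Nonzero rows / pivot columns: 3

rank(A) = 3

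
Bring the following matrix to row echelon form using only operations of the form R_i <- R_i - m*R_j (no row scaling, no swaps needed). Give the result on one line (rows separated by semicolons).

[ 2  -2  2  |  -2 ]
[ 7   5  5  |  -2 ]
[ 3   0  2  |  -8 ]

REF = [2 -2 2 -2; 0 12 -2 5; 0 0 -1/2 -25/4]

Forward elimination:
R2 <- R2 - (7/2)*R1:  [  0  12  -2   5 ]
R3 <- R3 - (3/2)*R1:  [  0   3  -1  -5 ]
R3 <- R3 - (1/4)*R2:  [     0      0   -1/2  -25/4 ]
Row echelon form:
[ 2  -2     2  |     -2 ]
[ 0  12    -2  |      5 ]
[ 0   0  -1/2  |  -25/4 ]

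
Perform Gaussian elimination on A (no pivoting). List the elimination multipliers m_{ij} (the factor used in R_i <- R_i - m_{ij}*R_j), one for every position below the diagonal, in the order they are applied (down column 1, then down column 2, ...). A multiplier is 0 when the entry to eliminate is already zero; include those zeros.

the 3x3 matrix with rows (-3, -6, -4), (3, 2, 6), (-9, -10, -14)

multipliers: -1, 3, -2

Forward elimination:
R2 <- R2 - (-1)*R1:  [  0  -4   2 ]
R3 <- R3 - (3)*R1:  [  0   8  -2 ]
R3 <- R3 - (-2)*R2:  [ 0  0  2 ]
Multipliers (in order of application): m_{21} = -1, m_{31} = 3, m_{32} = -2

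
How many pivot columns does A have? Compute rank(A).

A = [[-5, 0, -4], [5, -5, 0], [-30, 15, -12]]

Row reduction:
R2 <- R2 - (-1)*R1:  [  0  -5  -4 ]
R3 <- R3 - (6)*R1:  [  0  15  12 ]
R3 <- R3 - (-3)*R2:  [ 0  0  0 ]
Row echelon form:
[ -5   0  -4 ]
[  0  -5  -4 ]
[  0   0   0 ]
Nonzero rows / pivot columns: 2

rank(A) = 2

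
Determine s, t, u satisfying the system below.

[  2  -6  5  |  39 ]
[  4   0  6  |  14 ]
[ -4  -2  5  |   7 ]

(2, -5, 1)

Forward elimination on [A|b]:
R2 <- R2 - (2)*R1:  [   0   12   -4  -64 ]
R3 <- R3 - (-2)*R1:  [   0  -14   15   85 ]
R3 <- R3 - (-7/6)*R2:  [    0     0  31/3  31/3 ]
Row echelon form:
[ 2  -6     5  |    39 ]
[ 0  12    -4  |   -64 ]
[ 0   0  31/3  |  31/3 ]
Back-substitution:
u = (31/3) / (31/3) = 1
t = (-64 - (-4)*(1)) / 12 = -5
s = (39 - (-6)*(-5) - (5)*(1)) / 2 = 2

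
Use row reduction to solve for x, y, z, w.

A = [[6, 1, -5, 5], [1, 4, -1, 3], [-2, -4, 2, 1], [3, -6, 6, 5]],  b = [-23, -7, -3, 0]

(1, 1, 3, -3)

Forward elimination on [A|b]:
R2 <- R2 - (1/6)*R1:  [     0   23/6   -1/6   13/6  -19/6 ]
R3 <- R3 - (-1/3)*R1:  [     0  -11/3    1/3    8/3  -32/3 ]
R4 <- R4 - (1/2)*R1:  [     0  -13/2   17/2    5/2   23/2 ]
R3 <- R3 - (-22/23)*R2:  [       0        0     4/23   109/23  -315/23 ]
R4 <- R4 - (-39/23)*R2:  [      0       0  189/23  142/23  141/23 ]
R4 <- R4 - (189/4)*R3:  [      0       0       0  -871/4  2613/4 ]
Row echelon form:
[ 6     1    -5       5  |      -23 ]
[ 0  23/6  -1/6    13/6  |    -19/6 ]
[ 0     0  4/23  109/23  |  -315/23 ]
[ 0     0     0  -871/4  |   2613/4 ]
Back-substitution:
w = (2613/4) / (-871/4) = -3
z = (-315/23 - (109/23)*(-3)) / (4/23) = 3
y = (-19/6 - (-1/6)*(3) - (13/6)*(-3)) / (23/6) = 1
x = (-23 - (1)*(1) - (-5)*(3) - (5)*(-3)) / 6 = 1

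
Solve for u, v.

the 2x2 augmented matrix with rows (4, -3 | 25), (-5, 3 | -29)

Forward elimination on [A|b]:
R2 <- R2 - (-5/4)*R1:  [    0  -3/4   9/4 ]
Row echelon form:
[ 4    -3  |   25 ]
[ 0  -3/4  |  9/4 ]
Back-substitution:
v = (9/4) / (-3/4) = -3
u = (25 - (-3)*(-3)) / 4 = 4

(4, -3)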